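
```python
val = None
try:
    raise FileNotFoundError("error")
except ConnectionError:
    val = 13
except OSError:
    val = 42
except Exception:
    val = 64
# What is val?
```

Step-by-step execution trace:
1. `raise FileNotFoundError(...)` raises FileNotFoundError.
2. `except ConnectionError` does not match (FileNotFoundError is not a subclass of ConnectionError); skipped.
3. `except OSError` matches (FileNotFoundError is a subclass of OSError) → val = 42.
4. `except Exception` is not reached.
Result: 42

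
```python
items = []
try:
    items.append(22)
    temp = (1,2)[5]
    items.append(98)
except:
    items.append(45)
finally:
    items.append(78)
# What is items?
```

Step-by-step execution trace:
1. try: `items.append(22)` → items = [22].
2. `temp = (1,2)[5]` raises IndexError; `items.append(98)` is not reached.
3. bare `except` matches → `items.append(45)` → items = [22, 45].
4. finally always runs: `items.append(78)` → items = [22, 45, 78].
Result: [22, 45, 78]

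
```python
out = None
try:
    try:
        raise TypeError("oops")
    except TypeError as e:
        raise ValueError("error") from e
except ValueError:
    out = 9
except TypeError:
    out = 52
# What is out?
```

Step-by-step execution trace:
1. Inner try raises TypeError; inner `except TypeError as e` catches it.
2. `raise ValueError(...) from e` raises ValueError (TypeError is attached as __cause__, but only ValueError is active).
3. Outer `except ValueError` matches → out = 9.
4. `except TypeError` is not reached.
Result: 9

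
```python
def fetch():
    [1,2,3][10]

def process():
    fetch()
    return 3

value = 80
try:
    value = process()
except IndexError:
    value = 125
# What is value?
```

Step-by-step execution trace:
1. value starts at 80.
2. try: `process()` calls `fetch()`.
3. `fetch()` evaluates `[1,2,3][10]`, which raises IndexError; it propagates through process (uncaught).
4. `return 3` in process is not reached; the assignment to value does not complete.
5. `except IndexError` matches → value = 125.
Result: 125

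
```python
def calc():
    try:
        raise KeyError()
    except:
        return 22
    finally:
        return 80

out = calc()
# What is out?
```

Step-by-step execution trace:
1. `calc()` enters try: `raise KeyError()` raises KeyError.
2. bare `except` matches → `return 22` sets pending return value 22.
3. Before returning, `finally: return 80` runs and overrides the pending return.
4. calc() returns 80 → out = 80.
Result: 80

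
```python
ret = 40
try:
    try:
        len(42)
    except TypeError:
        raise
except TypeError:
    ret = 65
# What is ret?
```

Step-by-step execution trace:
1. Inner try: `len(42)` raises TypeError.
2. Inner `except TypeError` matches; bare `raise` re-raises the same TypeError.
3. Outer `except TypeError` matches → ret = 65.
Result: 65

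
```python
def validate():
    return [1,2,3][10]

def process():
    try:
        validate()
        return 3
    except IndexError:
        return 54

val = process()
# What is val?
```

Step-by-step execution trace:
1. `process()` calls `validate()`.
2. `validate()` evaluates `[1,2,3][10]`, which raises IndexError; it propagates to the caller.
3. `return 3` is not reached.
4. `except IndexError` in process matches → returns 54.
5. val = 54.
Result: 54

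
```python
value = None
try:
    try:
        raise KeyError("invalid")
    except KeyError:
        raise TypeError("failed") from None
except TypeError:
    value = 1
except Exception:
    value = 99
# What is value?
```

Step-by-step execution trace:
1. Inner try raises KeyError; inner `except KeyError` catches it.
2. `raise TypeError(...) from None` raises TypeError (from None suppresses __context__, but the active exception is still TypeError).
3. Outer `except TypeError` matches → value = 1.
4. `except Exception` is not reached.
Result: 1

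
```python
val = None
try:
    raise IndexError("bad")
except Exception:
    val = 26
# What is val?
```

Step-by-step execution trace:
1. `raise IndexError(...)` raises IndexError.
2. `except Exception` matches (IndexError is a subclass of Exception) → val = 26.
Result: 26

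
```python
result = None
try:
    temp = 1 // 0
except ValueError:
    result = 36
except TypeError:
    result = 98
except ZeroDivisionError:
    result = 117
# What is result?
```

Step-by-step execution trace:
1. `temp = 1 // 0` raises ZeroDivisionError.
2. `except ValueError` does not match ZeroDivisionError; skipped.
3. `except TypeError` does not match ZeroDivisionError; skipped.
4. `except ZeroDivisionError` matches → result = 117.
Result: 117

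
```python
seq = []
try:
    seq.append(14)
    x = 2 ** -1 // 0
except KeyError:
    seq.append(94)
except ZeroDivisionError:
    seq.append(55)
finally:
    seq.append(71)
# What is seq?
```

Step-by-step execution trace:
1. try: `seq.append(14)` → seq = [14].
2. `x = 2 ** -1 // 0` raises ZeroDivisionError.
3. `except KeyError` does not match ZeroDivisionError; skipped.
4. `except ZeroDivisionError` matches → `seq.append(55)` → seq = [14, 55].
5. finally always runs: `seq.append(71)` → seq = [14, 55, 71].
Result: [14, 55, 71]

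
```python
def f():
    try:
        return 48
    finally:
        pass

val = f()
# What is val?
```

Step-by-step execution trace:
1. `f()` enters try: `return 48` sets pending return value 48.
2. Before returning, `finally: pass` runs (no effect).
3. f() returns 48 → val = 48.
Result: 48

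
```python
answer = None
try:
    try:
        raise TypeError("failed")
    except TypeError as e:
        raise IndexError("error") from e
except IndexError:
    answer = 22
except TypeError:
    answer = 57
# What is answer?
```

Step-by-step execution trace:
1. Inner try raises TypeError; inner `except TypeError as e` catches it.
2. `raise IndexError(...) from e` raises IndexError (TypeError is attached as __cause__, but only IndexError is active).
3. Outer `except IndexError` matches → answer = 22.
4. `except TypeError` is not reached.
Result: 22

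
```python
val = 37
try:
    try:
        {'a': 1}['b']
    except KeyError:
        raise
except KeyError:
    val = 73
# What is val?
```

Step-by-step execution trace:
1. Inner try: `{'a': 1}['b']` raises KeyError.
2. Inner `except KeyError` matches; bare `raise` re-raises the same KeyError.
3. Outer `except KeyError` matches → val = 73.
Result: 73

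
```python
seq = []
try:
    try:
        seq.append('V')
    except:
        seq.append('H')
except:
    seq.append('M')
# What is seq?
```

Step-by-step execution trace:
1. Inner try: `seq.append('V')` → seq = ['V']. No exception raised.
2. Inner `except` is skipped.
3. Inner try completes normally; outer `except` is skipped.
Result: ['V']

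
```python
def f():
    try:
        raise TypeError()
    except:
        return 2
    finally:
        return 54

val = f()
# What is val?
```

Step-by-step execution trace:
1. `f()` enters try: `raise TypeError()` raises TypeError.
2. bare `except` matches → `return 2` sets pending return value 2.
3. Before returning, `finally: return 54` runs and overrides the pending return.
4. f() returns 54 → val = 54.
Result: 54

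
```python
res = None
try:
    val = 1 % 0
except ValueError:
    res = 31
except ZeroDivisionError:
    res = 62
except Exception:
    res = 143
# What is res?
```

Step-by-step execution trace:
1. `val = 1 % 0` raises ZeroDivisionError.
2. `except ValueError` does not match ZeroDivisionError; skipped.
3. `except ZeroDivisionError` matches → res = 62.
4. Remaining except clauses are skipped.
Result: 62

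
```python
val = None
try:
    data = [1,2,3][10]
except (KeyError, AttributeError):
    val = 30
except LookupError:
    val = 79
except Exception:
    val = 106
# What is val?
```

Step-by-step execution trace:
1. `data = [1,2,3][10]` raises IndexError.
2. `except (KeyError, AttributeError)` does not match IndexError; skipped.
3. `except LookupError` matches (IndexError is a subclass of LookupError) → val = 79.
4. `except Exception` is not reached.
Result: 79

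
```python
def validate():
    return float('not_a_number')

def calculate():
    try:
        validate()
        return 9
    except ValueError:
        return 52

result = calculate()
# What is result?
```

Step-by-step execution trace:
1. `calculate()` calls `validate()`.
2. `validate()` evaluates `float('not_a_number')`, which raises ValueError; it propagates to the caller.
3. `return 9` is not reached.
4. `except ValueError` in calculate matches → returns 52.
5. result = 52.
Result: 52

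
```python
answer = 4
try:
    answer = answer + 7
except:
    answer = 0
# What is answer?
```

Step-by-step execution trace:
1. answer starts at 4.
2. try: `answer = answer + 7` → answer = 11. No exception raised.
3. `except` is skipped.
Result: 11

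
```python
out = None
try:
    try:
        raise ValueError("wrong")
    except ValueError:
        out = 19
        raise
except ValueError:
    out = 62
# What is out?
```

Step-by-step execution trace:
1. Inner try: `raise ValueError("wrong")` raises ValueError.
2. Inner `except ValueError` matches → out = 19.
3. bare `raise` re-raises the same ValueError.
4. Outer `except ValueError` matches → out = 62.
Result: 62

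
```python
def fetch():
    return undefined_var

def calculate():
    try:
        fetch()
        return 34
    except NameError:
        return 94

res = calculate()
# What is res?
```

Step-by-step execution trace:
1. `calculate()` calls `fetch()`.
2. `fetch()` evaluates `undefined_var`, which raises NameError; it propagates to the caller.
3. `return 34` is not reached.
4. `except NameError` in calculate matches → returns 94.
5. res = 94.
Result: 94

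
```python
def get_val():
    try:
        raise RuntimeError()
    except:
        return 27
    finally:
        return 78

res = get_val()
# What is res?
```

Step-by-step execution trace:
1. `get_val()` enters try: `raise RuntimeError()` raises RuntimeError.
2. bare `except` matches → `return 27` sets pending return value 27.
3. Before returning, `finally: return 78` runs and overrides the pending return.
4. get_val() returns 78 → res = 78.
Result: 78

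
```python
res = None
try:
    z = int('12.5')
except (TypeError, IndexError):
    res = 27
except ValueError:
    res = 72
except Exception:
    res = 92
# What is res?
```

Step-by-step execution trace:
1. `z = int('12.5')` raises ValueError.
2. `except (TypeError, IndexError)` does not match ValueError; skipped.
3. `except ValueError` matches (exact type match) → res = 72.
4. `except Exception` is not reached.
Result: 72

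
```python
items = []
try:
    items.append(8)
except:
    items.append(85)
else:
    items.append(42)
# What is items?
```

Step-by-step execution trace:
1. try: `items.append(8)` → items = [8]. No exception raised.
2. `except` is skipped.
3. `else` runs (try completed without exception): `items.append(42)` → items = [8, 42].
Result: [8, 42]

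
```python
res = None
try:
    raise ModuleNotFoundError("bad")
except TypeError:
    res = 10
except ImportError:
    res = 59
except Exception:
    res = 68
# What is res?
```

Step-by-step execution trace:
1. `raise ModuleNotFoundError(...)` raises ModuleNotFoundError.
2. `except TypeError` does not match (ModuleNotFoundError is not a subclass of TypeError); skipped.
3. `except ImportError` matches (ModuleNotFoundError is a subclass of ImportError) → res = 59.
4. `except Exception` is not reached.
Result: 59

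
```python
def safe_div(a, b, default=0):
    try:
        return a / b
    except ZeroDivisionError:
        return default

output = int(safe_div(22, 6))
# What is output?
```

Step-by-step execution trace:
1. `safe_div(22, 6)` enters try: `return 22 / 6` → returns 3.6666666666666665. No exception raised.
2. `except ZeroDivisionError` is skipped.
3. `int(3.6666666666666665)` → 3 → output = 3.
Result: 3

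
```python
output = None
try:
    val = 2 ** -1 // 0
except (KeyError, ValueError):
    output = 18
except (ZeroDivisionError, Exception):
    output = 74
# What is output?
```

Step-by-step execution trace:
1. `val = 2 ** -1 // 0` raises ZeroDivisionError.
2. `except (KeyError, ValueError)` does not match ZeroDivisionError; skipped.
3. `except (ZeroDivisionError, Exception)` matches (ZeroDivisionError is in the tuple) → output = 74.
Result: 74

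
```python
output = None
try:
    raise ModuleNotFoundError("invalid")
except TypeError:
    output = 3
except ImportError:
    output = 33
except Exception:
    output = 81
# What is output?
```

Step-by-step execution trace:
1. `raise ModuleNotFoundError(...)` raises ModuleNotFoundError.
2. `except TypeError` does not match (ModuleNotFoundError is not a subclass of TypeError); skipped.
3. `except ImportError` matches (ModuleNotFoundError is a subclass of ImportError) → output = 33.
4. `except Exception` is not reached.
Result: 33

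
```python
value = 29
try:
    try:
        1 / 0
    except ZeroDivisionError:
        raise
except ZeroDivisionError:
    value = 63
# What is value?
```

Step-by-step execution trace:
1. Inner try: `1 / 0` raises ZeroDivisionError.
2. Inner `except ZeroDivisionError` matches; bare `raise` re-raises the same ZeroDivisionError.
3. Outer `except ZeroDivisionError` matches → value = 63.
Result: 63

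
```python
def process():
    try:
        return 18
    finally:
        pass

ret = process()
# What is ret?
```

Step-by-step execution trace:
1. `process()` enters try: `return 18` sets pending return value 18.
2. Before returning, `finally: pass` runs (no effect).
3. process() returns 18 → ret = 18.
Result: 18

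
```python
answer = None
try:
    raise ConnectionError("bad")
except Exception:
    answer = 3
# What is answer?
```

Step-by-step execution trace:
1. `raise ConnectionError(...)` raises ConnectionError.
2. `except Exception` matches (ConnectionError is a subclass of Exception) → answer = 3.
Result: 3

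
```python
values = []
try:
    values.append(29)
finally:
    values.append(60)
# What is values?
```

Step-by-step execution trace:
1. try: `values.append(29)` → values = [29].
2. The try body completes without raising.
3. finally always runs: `values.append(60)` → values = [29, 60].
Result: [29, 60]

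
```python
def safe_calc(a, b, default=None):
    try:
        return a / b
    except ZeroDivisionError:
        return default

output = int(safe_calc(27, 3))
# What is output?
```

Step-by-step execution trace:
1. `safe_calc(27, 3)` enters try: `return 27 / 3` → returns 9.0. No exception raised.
2. `except ZeroDivisionError` is skipped.
3. `int(9.0)` → 9 → output = 9.
Result: 9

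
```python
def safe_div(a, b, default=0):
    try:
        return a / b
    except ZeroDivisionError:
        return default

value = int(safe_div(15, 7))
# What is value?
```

Step-by-step execution trace:
1. `safe_div(15, 7)` enters try: `return 15 / 7` → returns 2.142857142857143. No exception raised.
2. `except ZeroDivisionError` is skipped.
3. `int(2.142857142857143)` → 2 → value = 2.
Result: 2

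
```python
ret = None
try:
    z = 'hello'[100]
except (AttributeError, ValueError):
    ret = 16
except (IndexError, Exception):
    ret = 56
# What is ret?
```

Step-by-step execution trace:
1. `z = 'hello'[100]` raises IndexError.
2. `except (AttributeError, ValueError)` does not match IndexError; skipped.
3. `except (IndexError, Exception)` matches (IndexError is in the tuple) → ret = 56.
Result: 56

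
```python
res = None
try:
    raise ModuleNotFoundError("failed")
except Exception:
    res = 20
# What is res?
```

Step-by-step execution trace:
1. `raise ModuleNotFoundError(...)` raises ModuleNotFoundError.
2. `except Exception` matches (ModuleNotFoundError is a subclass of Exception) → res = 20.
Result: 20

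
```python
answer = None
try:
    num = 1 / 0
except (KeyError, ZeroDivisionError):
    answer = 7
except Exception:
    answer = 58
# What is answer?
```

Step-by-step execution trace:
1. `num = 1 / 0` raises ZeroDivisionError.
2. `except (KeyError, ZeroDivisionError)` matches (ZeroDivisionError is in the tuple) → answer = 7.
3. `except Exception` is not reached.
Result: 7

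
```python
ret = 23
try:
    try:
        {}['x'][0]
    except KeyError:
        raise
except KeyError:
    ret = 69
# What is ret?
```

Step-by-step execution trace:
1. Inner try: `{}['x'][0]` raises KeyError.
2. Inner `except KeyError` matches; bare `raise` re-raises the same KeyError.
3. Outer `except KeyError` matches → ret = 69.
Result: 69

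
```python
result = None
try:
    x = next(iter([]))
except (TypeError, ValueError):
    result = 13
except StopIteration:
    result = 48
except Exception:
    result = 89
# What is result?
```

Step-by-step execution trace:
1. `x = next(iter([]))` raises StopIteration.
2. `except (TypeError, ValueError)` does not match StopIteration; skipped.
3. `except StopIteration` matches (exact type match) → result = 48.
4. `except Exception` is not reached.
Result: 48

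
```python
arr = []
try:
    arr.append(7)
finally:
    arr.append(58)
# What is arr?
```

Step-by-step execution trace:
1. try: `arr.append(7)` → arr = [7].
2. The try body completes without raising.
3. finally always runs: `arr.append(58)` → arr = [7, 58].
Result: [7, 58]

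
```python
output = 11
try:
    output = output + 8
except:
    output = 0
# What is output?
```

Step-by-step execution trace:
1. output starts at 11.
2. try: `output = output + 8` → output = 19. No exception raised.
3. `except` is skipped.
Result: 19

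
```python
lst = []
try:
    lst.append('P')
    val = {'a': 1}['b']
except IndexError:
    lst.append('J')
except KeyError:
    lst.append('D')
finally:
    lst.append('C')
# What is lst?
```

Step-by-step execution trace:
1. try: `lst.append('P')` → lst = ['P'].
2. `val = {'a': 1}['b']` raises KeyError.
3. `except IndexError` does not match KeyError; skipped.
4. `except KeyError` matches → `lst.append('D')` → lst = ['P', 'D'].
5. finally always runs: `lst.append('C')` → lst = ['P', 'D', 'C'].
Result: ['P', 'D', 'C']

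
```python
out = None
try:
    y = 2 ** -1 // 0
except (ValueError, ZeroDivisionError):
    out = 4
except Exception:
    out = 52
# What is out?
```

Step-by-step execution trace:
1. `y = 2 ** -1 // 0` raises ZeroDivisionError.
2. `except (ValueError, ZeroDivisionError)` matches (ZeroDivisionError is in the tuple) → out = 4.
3. `except Exception` is not reached.
Result: 4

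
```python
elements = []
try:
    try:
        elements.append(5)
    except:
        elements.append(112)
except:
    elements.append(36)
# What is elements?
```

Step-by-step execution trace:
1. Inner try: `elements.append(5)` → elements = [5]. No exception raised.
2. Inner `except` is skipped.
3. Inner try completes normally; outer `except` is skipped.
Result: [5]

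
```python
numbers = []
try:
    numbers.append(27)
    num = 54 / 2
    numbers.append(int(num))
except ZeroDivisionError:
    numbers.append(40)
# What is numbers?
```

Step-by-step execution trace:
1. try: `numbers.append(27)` → numbers = [27].
2. `num = 54 / 2` → num = 27.0. No exception raised.
3. `numbers.append(int(num))` → numbers = [27, 27].
4. `except ZeroDivisionError` is skipped (no exception was raised).
Result: [27, 27]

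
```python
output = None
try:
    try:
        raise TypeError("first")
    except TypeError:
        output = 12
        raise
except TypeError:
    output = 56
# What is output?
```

Step-by-step execution trace:
1. Inner try: `raise TypeError("first")` raises TypeError.
2. Inner `except TypeError` matches → output = 12.
3. bare `raise` re-raises the same TypeError.
4. Outer `except TypeError` matches → output = 56.
Result: 56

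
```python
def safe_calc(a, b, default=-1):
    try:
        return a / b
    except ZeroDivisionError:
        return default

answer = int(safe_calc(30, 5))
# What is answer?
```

Step-by-step execution trace:
1. `safe_calc(30, 5)` enters try: `return 30 / 5` → returns 6.0. No exception raised.
2. `except ZeroDivisionError` is skipped.
3. `int(6.0)` → 6 → answer = 6.
Result: 6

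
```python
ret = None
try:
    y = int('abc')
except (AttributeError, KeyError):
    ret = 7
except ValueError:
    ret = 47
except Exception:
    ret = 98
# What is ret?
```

Step-by-step execution trace:
1. `y = int('abc')` raises ValueError.
2. `except (AttributeError, KeyError)` does not match ValueError; skipped.
3. `except ValueError` matches (exact type match) → ret = 47.
4. `except Exception` is not reached.
Result: 47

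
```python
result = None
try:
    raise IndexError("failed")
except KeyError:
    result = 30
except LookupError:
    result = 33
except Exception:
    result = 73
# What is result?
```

Step-by-step execution trace:
1. `raise IndexError(...)` raises IndexError.
2. `except KeyError` does not match (IndexError is not a subclass of KeyError); skipped.
3. `except LookupError` matches (IndexError is a subclass of LookupError) → result = 33.
4. `except Exception` is not reached.
Result: 33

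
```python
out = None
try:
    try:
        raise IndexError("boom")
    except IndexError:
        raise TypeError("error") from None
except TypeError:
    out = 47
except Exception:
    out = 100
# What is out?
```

Step-by-step execution trace:
1. Inner try raises IndexError; inner `except IndexError` catches it.
2. `raise TypeError(...) from None` raises TypeError (from None suppresses __context__, but the active exception is still TypeError).
3. Outer `except TypeError` matches → out = 47.
4. `except Exception` is not reached.
Result: 47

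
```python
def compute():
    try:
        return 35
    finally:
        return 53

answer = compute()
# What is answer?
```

Step-by-step execution trace:
1. `compute()` enters try: `return 35` sets pending return value 35.
2. Before returning, `finally: return 53` runs and overrides the pending return.
3. compute() returns 53 → answer = 53.
Result: 53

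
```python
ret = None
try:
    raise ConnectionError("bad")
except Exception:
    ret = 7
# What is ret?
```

Step-by-step execution trace:
1. `raise ConnectionError(...)` raises ConnectionError.
2. `except Exception` matches (ConnectionError is a subclass of Exception) → ret = 7.
Result: 7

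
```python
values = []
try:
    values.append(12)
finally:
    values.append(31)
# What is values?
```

Step-by-step execution trace:
1. try: `values.append(12)` → values = [12].
2. The try body completes without raising.
3. finally always runs: `values.append(31)` → values = [12, 31].
Result: [12, 31]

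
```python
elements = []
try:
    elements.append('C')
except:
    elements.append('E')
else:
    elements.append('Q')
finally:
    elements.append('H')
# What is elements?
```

Step-by-step execution trace:
1. try: `elements.append('C')` → elements = ['C']. No exception raised.
2. `except` is skipped.
3. `else` runs: `elements.append('Q')` → elements = ['C', 'Q'].
4. `finally` always runs: `elements.append('H')` → elements = ['C', 'Q', 'H'].
Result: ['C', 'Q', 'H']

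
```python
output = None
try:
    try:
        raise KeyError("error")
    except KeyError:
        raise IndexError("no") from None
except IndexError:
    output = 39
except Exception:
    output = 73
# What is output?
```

Step-by-step execution trace:
1. Inner try raises KeyError; inner `except KeyError` catches it.
2. `raise IndexError(...) from None` raises IndexError (from None suppresses __context__, but the active exception is still IndexError).
3. Outer `except IndexError` matches → output = 39.
4. `except Exception` is not reached.
Result: 39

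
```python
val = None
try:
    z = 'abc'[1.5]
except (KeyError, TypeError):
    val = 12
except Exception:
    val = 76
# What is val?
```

Step-by-step execution trace:
1. `z = 'abc'[1.5]` raises TypeError.
2. `except (KeyError, TypeError)` matches (TypeError is in the tuple) → val = 12.
3. `except Exception` is not reached.
Result: 12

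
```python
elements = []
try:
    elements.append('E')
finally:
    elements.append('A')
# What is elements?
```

Step-by-step execution trace:
1. try: `elements.append('E')` → elements = ['E'].
2. The try body completes without raising.
3. finally always runs: `elements.append('A')` → elements = ['E', 'A'].
Result: ['E', 'A']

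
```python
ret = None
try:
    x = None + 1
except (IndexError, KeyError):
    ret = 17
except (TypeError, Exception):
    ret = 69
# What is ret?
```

Step-by-step execution trace:
1. `x = None + 1` raises TypeError.
2. `except (IndexError, KeyError)` does not match TypeError; skipped.
3. `except (TypeError, Exception)` matches (TypeError is in the tuple) → ret = 69.
Result: 69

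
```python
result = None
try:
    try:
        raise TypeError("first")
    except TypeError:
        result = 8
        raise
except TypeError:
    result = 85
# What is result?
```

Step-by-step execution trace:
1. Inner try: `raise TypeError("first")` raises TypeError.
2. Inner `except TypeError` matches → result = 8.
3. bare `raise` re-raises the same TypeError.
4. Outer `except TypeError` matches → result = 85.
Result: 85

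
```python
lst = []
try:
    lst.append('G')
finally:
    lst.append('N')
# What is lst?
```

Step-by-step execution trace:
1. try: `lst.append('G')` → lst = ['G'].
2. The try body completes without raising.
3. finally always runs: `lst.append('N')` → lst = ['G', 'N'].
Result: ['G', 'N']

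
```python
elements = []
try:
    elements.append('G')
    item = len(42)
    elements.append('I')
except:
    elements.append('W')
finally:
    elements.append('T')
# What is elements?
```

Step-by-step execution trace:
1. try: `elements.append('G')` → elements = ['G'].
2. `item = len(42)` raises TypeError; `elements.append('I')` is not reached.
3. bare `except` matches → `elements.append('W')` → elements = ['G', 'W'].
4. finally always runs: `elements.append('T')` → elements = ['G', 'W', 'T'].
Result: ['G', 'W', 'T']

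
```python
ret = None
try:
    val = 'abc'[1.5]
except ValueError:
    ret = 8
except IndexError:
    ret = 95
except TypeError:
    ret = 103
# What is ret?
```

Step-by-step execution trace:
1. `val = 'abc'[1.5]` raises TypeError.
2. `except ValueError` does not match TypeError; skipped.
3. `except IndexError` does not match TypeError; skipped.
4. `except TypeError` matches → ret = 103.
Result: 103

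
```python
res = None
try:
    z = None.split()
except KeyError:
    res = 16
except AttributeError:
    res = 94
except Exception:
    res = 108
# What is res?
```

Step-by-step execution trace:
1. `z = None.split()` raises AttributeError.
2. `except KeyError` does not match AttributeError; skipped.
3. `except AttributeError` matches → res = 94.
4. Remaining except clauses are skipped.
Result: 94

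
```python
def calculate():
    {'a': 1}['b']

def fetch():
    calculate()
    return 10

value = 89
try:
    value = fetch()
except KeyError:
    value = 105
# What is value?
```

Step-by-step execution trace:
1. value starts at 89.
2. try: `fetch()` calls `calculate()`.
3. `calculate()` evaluates `{'a': 1}['b']`, which raises KeyError; it propagates through fetch (uncaught).
4. `return 10` in fetch is not reached; the assignment to value does not complete.
5. `except KeyError` matches → value = 105.
Result: 105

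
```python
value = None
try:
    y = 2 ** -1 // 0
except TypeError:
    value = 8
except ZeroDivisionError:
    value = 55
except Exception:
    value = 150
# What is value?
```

Step-by-step execution trace:
1. `y = 2 ** -1 // 0` raises ZeroDivisionError.
2. `except TypeError` does not match ZeroDivisionError; skipped.
3. `except ZeroDivisionError` matches → value = 55.
4. Remaining except clauses are skipped.
Result: 55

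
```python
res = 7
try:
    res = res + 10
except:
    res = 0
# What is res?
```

Step-by-step execution trace:
1. res starts at 7.
2. try: `res = res + 10` → res = 17. No exception raised.
3. `except` is skipped.
Result: 17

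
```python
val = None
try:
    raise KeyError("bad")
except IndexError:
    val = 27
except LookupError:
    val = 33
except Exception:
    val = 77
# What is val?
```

Step-by-step execution trace:
1. `raise KeyError(...)` raises KeyError.
2. `except IndexError` does not match (KeyError is not a subclass of IndexError); skipped.
3. `except LookupError` matches (KeyError is a subclass of LookupError) → val = 33.
4. `except Exception` is not reached.
Result: 33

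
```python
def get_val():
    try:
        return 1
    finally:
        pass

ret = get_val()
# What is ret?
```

Step-by-step execution trace:
1. `get_val()` enters try: `return 1` sets pending return value 1.
2. Before returning, `finally: pass` runs (no effect).
3. get_val() returns 1 → ret = 1.
Result: 1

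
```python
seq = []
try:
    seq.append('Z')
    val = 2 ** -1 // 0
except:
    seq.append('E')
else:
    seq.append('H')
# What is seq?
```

Step-by-step execution trace:
1. try: `seq.append('Z')` → seq = ['Z'].
2. `val = 2 ** -1 // 0` raises ZeroDivisionError.
3. bare `except` matches → `seq.append('E')` → seq = ['Z', 'E'].
4. `else` is skipped (an exception was raised).
Result: ['Z', 'E']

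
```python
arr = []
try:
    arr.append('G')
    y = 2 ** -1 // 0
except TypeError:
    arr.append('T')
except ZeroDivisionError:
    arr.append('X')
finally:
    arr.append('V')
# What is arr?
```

Step-by-step execution trace:
1. try: `arr.append('G')` → arr = ['G'].
2. `y = 2 ** -1 // 0` raises ZeroDivisionError.
3. `except TypeError` does not match ZeroDivisionError; skipped.
4. `except ZeroDivisionError` matches → `arr.append('X')` → arr = ['G', 'X'].
5. finally always runs: `arr.append('V')` → arr = ['G', 'X', 'V'].
Result: ['G', 'X', 'V']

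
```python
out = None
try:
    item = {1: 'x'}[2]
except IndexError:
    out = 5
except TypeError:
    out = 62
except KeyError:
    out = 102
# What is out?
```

Step-by-step execution trace:
1. `item = {1: 'x'}[2]` raises KeyError.
2. `except IndexError` does not match KeyError; skipped.
3. `except TypeError` does not match KeyError; skipped.
4. `except KeyError` matches → out = 102.
Result: 102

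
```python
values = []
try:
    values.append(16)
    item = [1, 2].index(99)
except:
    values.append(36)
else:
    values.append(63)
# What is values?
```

Step-by-step execution trace:
1. try: `values.append(16)` → values = [16].
2. `item = [1, 2].index(99)` raises ValueError.
3. bare `except` matches → `values.append(36)` → values = [16, 36].
4. `else` is skipped (an exception was raised).
Result: [16, 36]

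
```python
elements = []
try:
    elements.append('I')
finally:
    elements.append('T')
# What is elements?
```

Step-by-step execution trace:
1. try: `elements.append('I')` → elements = ['I'].
2. The try body completes without raising.
3. finally always runs: `elements.append('T')` → elements = ['I', 'T'].
Result: ['I', 'T']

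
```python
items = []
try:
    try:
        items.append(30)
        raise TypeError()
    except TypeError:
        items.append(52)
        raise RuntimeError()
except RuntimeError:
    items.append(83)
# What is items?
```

Step-by-step execution trace:
1. Inner try: `items.append(30)` → items = [30].
2. `raise TypeError()` raises TypeError.
3. Inner `except TypeError` matches → `items.append(52)` → items = [30, 52].
4. `raise RuntimeError()` raises RuntimeError; propagates to outer try.
5. Outer `except RuntimeError` matches → `items.append(83)` → items = [30, 52, 83].
Result: [30, 52, 83]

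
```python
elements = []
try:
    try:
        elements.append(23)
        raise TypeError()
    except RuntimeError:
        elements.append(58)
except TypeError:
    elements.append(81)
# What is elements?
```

Step-by-step execution trace:
1. Inner try: `elements.append(23)` → elements = [23].
2. `raise TypeError()` raises TypeError.
3. Inner `except RuntimeError` does not match TypeError; exception propagates to outer try.
4. Outer `except TypeError` matches → `elements.append(81)` → elements = [23, 81].
Result: [23, 81]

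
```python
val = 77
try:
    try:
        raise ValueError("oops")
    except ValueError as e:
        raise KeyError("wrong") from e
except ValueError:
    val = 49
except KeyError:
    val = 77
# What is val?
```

Step-by-step execution trace:
1. Inner try raises ValueError; inner `except ValueError as e` catches it.
2. `raise KeyError(...) from e` raises KeyError (ValueError is attached as __cause__, but only KeyError is active).
3. Outer `except ValueError` does not match KeyError; skipped.
4. Outer `except KeyError` matches → val = 77.
Result: 77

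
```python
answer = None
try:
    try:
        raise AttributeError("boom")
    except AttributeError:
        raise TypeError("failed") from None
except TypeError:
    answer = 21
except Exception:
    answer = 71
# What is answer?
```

Step-by-step execution trace:
1. Inner try raises AttributeError; inner `except AttributeError` catches it.
2. `raise TypeError(...) from None` raises TypeError (from None suppresses __context__, but the active exception is still TypeError).
3. Outer `except TypeError` matches → answer = 21.
4. `except Exception` is not reached.
Result: 21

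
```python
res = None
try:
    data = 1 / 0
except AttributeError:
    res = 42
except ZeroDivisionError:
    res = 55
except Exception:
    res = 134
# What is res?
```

Step-by-step execution trace:
1. `data = 1 / 0` raises ZeroDivisionError.
2. `except AttributeError` does not match ZeroDivisionError; skipped.
3. `except ZeroDivisionError` matches → res = 55.
4. Remaining except clauses are skipped.
Result: 55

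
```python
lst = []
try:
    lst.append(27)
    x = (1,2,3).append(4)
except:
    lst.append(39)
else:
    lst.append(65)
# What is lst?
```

Step-by-step execution trace:
1. try: `lst.append(27)` → lst = [27].
2. `x = (1,2,3).append(4)` raises AttributeError.
3. bare `except` matches → `lst.append(39)` → lst = [27, 39].
4. `else` is skipped (an exception was raised).
Result: [27, 39]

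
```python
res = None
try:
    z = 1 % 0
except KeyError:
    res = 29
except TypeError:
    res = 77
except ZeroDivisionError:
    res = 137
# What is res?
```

Step-by-step execution trace:
1. `z = 1 % 0` raises ZeroDivisionError.
2. `except KeyError` does not match ZeroDivisionError; skipped.
3. `except TypeError` does not match ZeroDivisionError; skipped.
4. `except ZeroDivisionError` matches → res = 137.
Result: 137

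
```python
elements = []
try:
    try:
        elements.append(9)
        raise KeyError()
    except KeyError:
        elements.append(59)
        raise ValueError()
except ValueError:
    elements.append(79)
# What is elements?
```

Step-by-step execution trace:
1. Inner try: `elements.append(9)` → elements = [9].
2. `raise KeyError()` raises KeyError.
3. Inner `except KeyError` matches → `elements.append(59)` → elements = [9, 59].
4. `raise ValueError()` raises ValueError; propagates to outer try.
5. Outer `except ValueError` matches → `elements.append(79)` → elements = [9, 59, 79].
Result: [9, 59, 79]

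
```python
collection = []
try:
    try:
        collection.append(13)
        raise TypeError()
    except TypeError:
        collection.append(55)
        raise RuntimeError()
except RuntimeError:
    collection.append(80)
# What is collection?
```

Step-by-step execution trace:
1. Inner try: `collection.append(13)` → collection = [13].
2. `raise TypeError()` raises TypeError.
3. Inner `except TypeError` matches → `collection.append(55)` → collection = [13, 55].
4. `raise RuntimeError()` raises RuntimeError; propagates to outer try.
5. Outer `except RuntimeError` matches → `collection.append(80)` → collection = [13, 55, 80].
Result: [13, 55, 80]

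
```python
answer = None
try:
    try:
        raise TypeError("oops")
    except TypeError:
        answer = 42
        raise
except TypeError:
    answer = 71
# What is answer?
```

Step-by-step execution trace:
1. Inner try: `raise TypeError("oops")` raises TypeError.
2. Inner `except TypeError` matches → answer = 42.
3. bare `raise` re-raises the same TypeError.
4. Outer `except TypeError` matches → answer = 71.
Result: 71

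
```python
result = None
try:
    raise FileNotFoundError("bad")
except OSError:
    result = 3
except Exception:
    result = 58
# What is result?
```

Step-by-step execution trace:
1. `raise FileNotFoundError(...)` raises FileNotFoundError.
2. `except OSError` matches (FileNotFoundError is a subclass of OSError) → result = 3.
3. `except Exception` is not reached.
Result: 3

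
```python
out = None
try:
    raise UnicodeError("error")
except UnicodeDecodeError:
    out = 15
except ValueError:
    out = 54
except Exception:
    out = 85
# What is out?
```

Step-by-step execution trace:
1. `raise UnicodeError(...)` raises UnicodeError.
2. `except UnicodeDecodeError` does not match (UnicodeError is not a subclass of UnicodeDecodeError); skipped.
3. `except ValueError` matches (UnicodeError is a subclass of ValueError) → out = 54.
4. `except Exception` is not reached.
Result: 54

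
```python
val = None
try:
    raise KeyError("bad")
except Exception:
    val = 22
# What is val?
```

Step-by-step execution trace:
1. `raise KeyError(...)` raises KeyError.
2. `except Exception` matches (KeyError is a subclass of Exception) → val = 22.
Result: 22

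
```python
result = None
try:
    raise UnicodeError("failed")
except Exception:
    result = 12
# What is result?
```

Step-by-step execution trace:
1. `raise UnicodeError(...)` raises UnicodeError.
2. `except Exception` matches (UnicodeError is a subclass of Exception) → result = 12.
Result: 12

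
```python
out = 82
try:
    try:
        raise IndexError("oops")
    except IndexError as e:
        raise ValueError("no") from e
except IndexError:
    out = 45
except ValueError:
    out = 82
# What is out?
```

Step-by-step execution trace:
1. Inner try raises IndexError; inner `except IndexError as e` catches it.
2. `raise ValueError(...) from e` raises ValueError (IndexError is attached as __cause__, but only ValueError is active).
3. Outer `except IndexError` does not match ValueError; skipped.
4. Outer `except ValueError` matches → out = 82.
Result: 82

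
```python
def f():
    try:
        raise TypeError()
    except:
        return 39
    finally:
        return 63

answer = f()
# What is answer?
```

Step-by-step execution trace:
1. `f()` enters try: `raise TypeError()` raises TypeError.
2. bare `except` matches → `return 39` sets pending return value 39.
3. Before returning, `finally: return 63` runs and overrides the pending return.
4. f() returns 63 → answer = 63.
Result: 63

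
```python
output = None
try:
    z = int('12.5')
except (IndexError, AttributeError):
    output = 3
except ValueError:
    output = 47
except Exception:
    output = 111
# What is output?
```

Step-by-step execution trace:
1. `z = int('12.5')` raises ValueError.
2. `except (IndexError, AttributeError)` does not match ValueError; skipped.
3. `except ValueError` matches (exact type match) → output = 47.
4. `except Exception` is not reached.
Result: 47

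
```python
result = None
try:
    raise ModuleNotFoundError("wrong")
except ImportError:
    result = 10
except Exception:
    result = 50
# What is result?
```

Step-by-step execution trace:
1. `raise ModuleNotFoundError(...)` raises ModuleNotFoundError.
2. `except ImportError` matches (ModuleNotFoundError is a subclass of ImportError) → result = 10.
3. `except Exception` is not reached.
Result: 10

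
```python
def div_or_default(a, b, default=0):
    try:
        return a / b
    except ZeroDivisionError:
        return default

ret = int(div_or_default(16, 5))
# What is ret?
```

Step-by-step execution trace:
1. `div_or_default(16, 5)` enters try: `return 16 / 5` → returns 3.2. No exception raised.
2. `except ZeroDivisionError` is skipped.
3. `int(3.2)` → 3 → ret = 3.
Result: 3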